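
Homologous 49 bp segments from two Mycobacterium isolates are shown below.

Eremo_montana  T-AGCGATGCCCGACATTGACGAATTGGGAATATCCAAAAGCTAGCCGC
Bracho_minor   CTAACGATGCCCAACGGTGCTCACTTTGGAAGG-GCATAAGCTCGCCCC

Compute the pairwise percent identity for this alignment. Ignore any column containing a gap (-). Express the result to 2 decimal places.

Excluding the 2 gap columns leaves 47 comparable sites.
Mismatches occur at site 1 (T↔C), site 4 (G↔A), site 13 (G↔A), site 16 (A↔G), site 17 (T↔G), site 20 (A↔C), site 21 (C↔T), site 22 (G↔C), site 24 (A↔C), site 27 (G↔T), site 32 (T↔G), site 33 (A↔G), site 35 (C↔G), site 38 (A↔T), site 44 (A↔C), site 48 (G↔C).
31 of the 47 comparable sites match, so the percent identity is 31/47 × 100 = 65.96%.

65.96%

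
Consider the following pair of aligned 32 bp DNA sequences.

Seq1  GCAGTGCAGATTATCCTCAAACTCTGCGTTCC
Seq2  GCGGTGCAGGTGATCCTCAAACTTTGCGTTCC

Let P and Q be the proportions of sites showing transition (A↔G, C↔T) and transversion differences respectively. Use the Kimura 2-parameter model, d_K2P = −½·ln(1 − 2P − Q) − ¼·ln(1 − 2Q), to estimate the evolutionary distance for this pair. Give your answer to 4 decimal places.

0.1396

Differing sites — 3:A/G (Ti); 10:A/G (Ti); 12:T/G (Tv); 24:C/T (Ti).
Of the 4 differences, 3 transitions and 1 transversion over 32 sites: P = 3/32 = 0.093750, Q = 1/32 = 0.031250.
d = −0.5·ln(0.781250) − 0.25·ln(0.937500) = −0.5·(-0.246860) − 0.25·(-0.064539) = 0.1396.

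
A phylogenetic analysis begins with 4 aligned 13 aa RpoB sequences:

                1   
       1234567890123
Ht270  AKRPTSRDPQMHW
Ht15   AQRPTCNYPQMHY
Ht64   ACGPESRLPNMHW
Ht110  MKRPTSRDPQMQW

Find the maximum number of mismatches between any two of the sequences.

8

Pairwise Hamming distances:
  Ht270 vs Ht15: 5
  Ht270 vs Ht64: 5
  Ht270 vs Ht110: 2
  Ht15 vs Ht64: 8
  Ht15 vs Ht110: 7
  Ht64 vs Ht110: 7
The largest is 8, between Ht15 and Ht64.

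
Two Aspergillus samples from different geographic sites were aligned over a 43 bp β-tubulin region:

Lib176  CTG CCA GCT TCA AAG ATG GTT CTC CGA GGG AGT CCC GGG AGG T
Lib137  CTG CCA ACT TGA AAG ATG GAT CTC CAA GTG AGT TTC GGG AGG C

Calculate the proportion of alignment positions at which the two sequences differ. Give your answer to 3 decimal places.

0.186

The sequences differ at positions 7 (G/A), 11 (C/G), 20 (T/A), 26 (G/A), 29 (G/T), 34 (C/T), 35 (C/T), 43 (T/C).
There are 8 differences over 43 sites, so p = 8/43 = 0.186.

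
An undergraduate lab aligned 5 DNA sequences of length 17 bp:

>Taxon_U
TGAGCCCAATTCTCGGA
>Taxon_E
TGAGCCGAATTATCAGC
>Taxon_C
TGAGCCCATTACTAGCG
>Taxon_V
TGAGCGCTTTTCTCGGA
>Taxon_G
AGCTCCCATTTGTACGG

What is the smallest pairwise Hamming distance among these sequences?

3

Pairwise Hamming distances:
  Taxon_U vs Taxon_E: 4
  Taxon_U vs Taxon_C: 5
  Taxon_U vs Taxon_V: 3
  Taxon_U vs Taxon_G: 8
  Taxon_E vs Taxon_C: 8
  Taxon_E vs Taxon_V: 7
  Taxon_E vs Taxon_G: 9
  Taxon_C vs Taxon_V: 6
  Taxon_C vs Taxon_G: 7
  Taxon_V vs Taxon_G: 9
The smallest is 3, between Taxon_U and Taxon_V.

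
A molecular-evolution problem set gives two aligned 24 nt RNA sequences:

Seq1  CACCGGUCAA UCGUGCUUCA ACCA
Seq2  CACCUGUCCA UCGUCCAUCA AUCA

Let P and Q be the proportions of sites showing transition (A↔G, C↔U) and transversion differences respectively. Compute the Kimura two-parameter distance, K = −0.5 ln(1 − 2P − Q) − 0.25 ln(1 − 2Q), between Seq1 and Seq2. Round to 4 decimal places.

Mismatches occur at site 5 (G/U, transversion), site 9 (A/C, transversion), site 15 (G/C, transversion), site 17 (U/A, transversion), site 22 (C/U, transition).
Of the 5 differences, 1 transition and 4 transversions over 24 sites: P = 1/24 = 0.041667, Q = 4/24 = 0.166667.
d = −0.5·ln(0.749999) − 0.25·ln(0.666666) = −0.5·(-0.287683) − 0.25·(-0.405466) = 0.2452.

0.2452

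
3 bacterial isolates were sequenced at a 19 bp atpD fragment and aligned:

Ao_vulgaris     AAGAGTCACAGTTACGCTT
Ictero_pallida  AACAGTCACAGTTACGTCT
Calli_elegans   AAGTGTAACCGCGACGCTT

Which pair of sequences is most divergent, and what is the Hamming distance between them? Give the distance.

Pairwise Hamming distances:
  Ao_vulgaris vs Ictero_pallida: 3
  Ao_vulgaris vs Calli_elegans: 5
  Ictero_pallida vs Calli_elegans: 8
The largest is 8, between Ictero_pallida and Calli_elegans.

8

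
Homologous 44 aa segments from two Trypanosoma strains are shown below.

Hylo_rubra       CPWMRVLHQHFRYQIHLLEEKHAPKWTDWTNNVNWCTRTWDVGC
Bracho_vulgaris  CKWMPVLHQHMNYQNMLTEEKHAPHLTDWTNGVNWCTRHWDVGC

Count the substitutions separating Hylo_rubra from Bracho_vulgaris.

11

Mismatches occur at site 2 (P↔K), site 5 (R↔P), site 11 (F↔M), site 12 (R↔N), site 15 (I↔N), site 16 (H↔M), site 18 (L↔T), site 25 (K↔H), site 26 (W↔L), site 32 (N↔G), site 39 (T↔H).
That gives 11 mismatches out of 44 aligned sites, so the Hamming distance is 11.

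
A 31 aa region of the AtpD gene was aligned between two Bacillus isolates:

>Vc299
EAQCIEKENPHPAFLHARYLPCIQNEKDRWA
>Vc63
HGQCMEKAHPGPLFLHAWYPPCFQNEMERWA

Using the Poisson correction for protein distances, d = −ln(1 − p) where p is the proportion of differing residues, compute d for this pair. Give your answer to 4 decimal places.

0.4895

Mismatches occur at site 1 (E↔H), site 2 (A↔G), site 5 (I↔M), site 8 (E↔A), site 9 (N↔H), site 11 (H↔G), site 13 (A↔L), site 18 (R↔W), site 20 (L↔P), site 23 (I↔F), site 27 (K↔M), site 28 (D↔E).
p = 12/31 = 0.387097.
d = −ln(1 − 0.387097) = −ln(0.612903) = 0.4895.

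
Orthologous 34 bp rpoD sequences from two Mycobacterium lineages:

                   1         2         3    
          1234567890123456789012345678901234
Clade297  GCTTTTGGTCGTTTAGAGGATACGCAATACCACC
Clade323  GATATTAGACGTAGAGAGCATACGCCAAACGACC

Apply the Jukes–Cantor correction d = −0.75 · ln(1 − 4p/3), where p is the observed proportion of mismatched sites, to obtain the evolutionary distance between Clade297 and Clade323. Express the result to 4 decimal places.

Mismatches occur at site 2 (C→A), site 4 (T→A), site 7 (G→A), site 9 (T→A), site 13 (T→A), site 14 (T→G), site 19 (G→C), site 26 (A→C), site 28 (T→A), site 31 (C→G).
p = 10/34 = 0.294118.
d = −0.75 · ln(1 − (4/3)·0.294118) = −0.75 · ln(0.607843) = −0.75 · (-0.497839) = 0.3734.

0.3734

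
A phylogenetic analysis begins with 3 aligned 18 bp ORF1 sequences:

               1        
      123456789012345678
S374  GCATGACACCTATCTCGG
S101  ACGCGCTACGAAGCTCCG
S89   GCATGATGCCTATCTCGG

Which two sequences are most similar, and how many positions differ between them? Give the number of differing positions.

Pairwise Hamming distances:
  S374 vs S101: 9
  S374 vs S89: 2
  S101 vs S89: 9
The smallest is 2, between S374 and S89.

2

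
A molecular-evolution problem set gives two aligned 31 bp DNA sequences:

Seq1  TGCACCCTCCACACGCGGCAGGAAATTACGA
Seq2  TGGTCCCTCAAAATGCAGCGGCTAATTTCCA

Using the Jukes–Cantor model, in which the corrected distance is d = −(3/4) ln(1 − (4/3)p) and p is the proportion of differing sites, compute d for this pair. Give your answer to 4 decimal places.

Mismatches occur at site 3 (C→G), site 4 (A→T), site 10 (C→A), site 12 (C→A), site 14 (C→T), site 17 (G→A), site 20 (A→G), site 22 (G→C), site 23 (A→T), site 28 (A→T), site 30 (G→C).
p = 11/31 = 0.354839.
d = −0.75 · ln(1 − (4/3)·0.354839) = −0.75 · ln(0.526881) = −0.75 · (-0.640781) = 0.4806.

0.4806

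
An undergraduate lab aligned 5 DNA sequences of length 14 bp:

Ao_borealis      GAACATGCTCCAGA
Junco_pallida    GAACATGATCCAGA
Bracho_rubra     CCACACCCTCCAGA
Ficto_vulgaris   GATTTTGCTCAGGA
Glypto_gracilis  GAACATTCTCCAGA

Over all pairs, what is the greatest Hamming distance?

9

Pairwise Hamming distances:
  Ao_borealis vs Junco_pallida: 1
  Ao_borealis vs Bracho_rubra: 4
  Ao_borealis vs Ficto_vulgaris: 5
  Ao_borealis vs Glypto_gracilis: 1
  Junco_pallida vs Bracho_rubra: 5
  Junco_pallida vs Ficto_vulgaris: 6
  Junco_pallida vs Glypto_gracilis: 2
  Bracho_rubra vs Ficto_vulgaris: 9
  Bracho_rubra vs Glypto_gracilis: 4
  Ficto_vulgaris vs Glypto_gracilis: 6
The largest is 9, between Bracho_rubra and Ficto_vulgaris.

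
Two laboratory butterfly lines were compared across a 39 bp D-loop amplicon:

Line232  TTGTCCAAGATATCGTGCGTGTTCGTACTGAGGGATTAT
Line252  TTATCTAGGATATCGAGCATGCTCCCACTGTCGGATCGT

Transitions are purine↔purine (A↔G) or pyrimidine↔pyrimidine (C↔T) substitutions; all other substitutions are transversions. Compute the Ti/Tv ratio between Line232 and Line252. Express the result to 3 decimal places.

Differing sites — 3:G/A (Ti); 6:C/T (Ti); 8:A/G (Ti); 16:T/A (Tv); 19:G/A (Ti); 22:T/C (Ti); 25:G/C (Tv); 26:T/C (Ti); 31:A/T (Tv); 32:G/C (Tv); 37:T/C (Ti); 38:A/G (Ti).
Of the 12 differences, 8 transitions and 4 transversions, so Ti/Tv = 8/4 = 2.000.

2.000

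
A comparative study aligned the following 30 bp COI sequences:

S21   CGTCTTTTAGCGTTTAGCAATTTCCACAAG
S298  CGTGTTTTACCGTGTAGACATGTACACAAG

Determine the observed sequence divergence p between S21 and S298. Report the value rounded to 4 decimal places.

0.2333

The sequences differ at positions 4 (C/G), 10 (G/C), 14 (T/G), 18 (C/A), 19 (A/C), 22 (T/G), 24 (C/A).
There are 7 differences over 30 sites, so p = 7/30 = 0.2333.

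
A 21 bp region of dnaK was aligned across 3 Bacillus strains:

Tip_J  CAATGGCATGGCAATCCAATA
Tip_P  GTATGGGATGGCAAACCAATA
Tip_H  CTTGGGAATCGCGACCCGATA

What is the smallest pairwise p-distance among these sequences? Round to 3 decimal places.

0.190

Pairwise Hamming distances:
  Tip_J vs Tip_P: 4
  Tip_J vs Tip_H: 8
  Tip_P vs Tip_H: 8
The smallest is 4 mismatches, between Tip_J and Tip_P; p = 4/21 = 0.190.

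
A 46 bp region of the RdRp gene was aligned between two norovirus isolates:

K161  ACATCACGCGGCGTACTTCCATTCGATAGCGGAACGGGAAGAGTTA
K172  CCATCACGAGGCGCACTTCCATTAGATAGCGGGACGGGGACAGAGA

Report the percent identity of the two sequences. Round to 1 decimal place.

80.4%

Mismatches occur at site 1 (A↔C), site 9 (C↔A), site 14 (T↔C), site 24 (C↔A), site 33 (A↔G), site 39 (A↔G), site 41 (G↔C), site 44 (T↔A), site 45 (T↔G).
37 of the 46 sites match, so the percent identity is 37/46 × 100 = 80.4%.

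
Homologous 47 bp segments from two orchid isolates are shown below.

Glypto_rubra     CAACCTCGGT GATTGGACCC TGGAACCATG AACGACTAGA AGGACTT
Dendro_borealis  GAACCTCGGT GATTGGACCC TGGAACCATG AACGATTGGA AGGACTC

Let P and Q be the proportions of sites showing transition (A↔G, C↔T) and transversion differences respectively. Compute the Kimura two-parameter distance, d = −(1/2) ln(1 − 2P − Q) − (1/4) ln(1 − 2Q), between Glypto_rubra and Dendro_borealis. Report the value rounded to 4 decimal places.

Mismatches occur at site 1 (C→G, transversion), site 36 (C→T, transition), site 38 (A→G, transition), site 47 (T→C, transition).
Of the 4 differences, 3 transitions and 1 transversion over 47 sites: P = 3/47 = 0.063830, Q = 1/47 = 0.021277.
d = −0.5·ln(0.851063) − 0.25·ln(0.957446) = −0.5·(-0.161269) − 0.25·(-0.043486) = 0.0915.

0.0915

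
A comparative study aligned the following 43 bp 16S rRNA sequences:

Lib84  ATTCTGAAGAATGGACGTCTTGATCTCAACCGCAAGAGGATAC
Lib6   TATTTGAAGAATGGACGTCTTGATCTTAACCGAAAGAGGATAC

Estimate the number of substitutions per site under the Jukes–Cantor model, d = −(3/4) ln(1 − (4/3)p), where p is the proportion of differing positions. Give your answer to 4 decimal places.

Differing sites — 1:A/T; 2:T/A; 4:C/T; 27:C/T; 33:C/A.
p = 5/43 = 0.116279.
d = −0.75 · ln(1 − (4/3)·0.116279) = −0.75 · ln(0.844961) = −0.75 · (-0.168465) = 0.1263.

0.1263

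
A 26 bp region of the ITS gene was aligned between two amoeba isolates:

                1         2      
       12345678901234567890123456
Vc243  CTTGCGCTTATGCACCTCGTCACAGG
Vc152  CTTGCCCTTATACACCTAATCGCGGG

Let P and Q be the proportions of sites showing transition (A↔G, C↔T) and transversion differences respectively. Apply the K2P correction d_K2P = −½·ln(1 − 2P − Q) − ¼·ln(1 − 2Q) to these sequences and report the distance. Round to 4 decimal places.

0.2845

Mismatches occur at site 6 (G→C, transversion), site 12 (G→A, transition), site 18 (C→A, transversion), site 19 (G→A, transition), site 22 (A→G, transition), site 24 (A→G, transition).
Of the 6 differences, 4 transitions and 2 transversions over 26 sites: P = 4/26 = 0.153846, Q = 2/26 = 0.076923.
d = −0.5·ln(0.615385) − 0.25·ln(0.846154) = −0.5·(-0.485507) − 0.25·(-0.167054) = 0.2845.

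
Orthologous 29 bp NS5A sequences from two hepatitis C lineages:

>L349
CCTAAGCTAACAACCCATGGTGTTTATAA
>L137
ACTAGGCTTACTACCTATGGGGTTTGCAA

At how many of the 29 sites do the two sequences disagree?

8

Mismatches occur at site 1 (C/A), site 5 (A/G), site 9 (A/T), site 12 (A/T), site 16 (C/T), site 21 (T/G), site 26 (A/G), site 27 (T/C).
That gives 8 mismatches out of 29 aligned sites, so the Hamming distance is 8.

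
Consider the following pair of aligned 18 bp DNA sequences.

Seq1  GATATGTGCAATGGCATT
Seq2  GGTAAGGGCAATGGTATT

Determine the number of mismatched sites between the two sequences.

4

The sequences differ at positions 2 (A/G), 5 (T/A), 7 (T/G), 15 (C/T).
That gives 4 mismatches out of 18 aligned sites, so the Hamming distance is 4.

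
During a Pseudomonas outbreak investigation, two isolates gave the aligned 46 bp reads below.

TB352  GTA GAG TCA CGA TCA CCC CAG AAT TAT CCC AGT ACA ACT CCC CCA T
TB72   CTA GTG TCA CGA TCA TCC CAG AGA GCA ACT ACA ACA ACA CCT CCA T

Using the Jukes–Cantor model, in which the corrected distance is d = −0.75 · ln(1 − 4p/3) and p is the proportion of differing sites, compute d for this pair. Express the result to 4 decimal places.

Differing sites — 1:G/C; 5:A/T; 16:C/T; 23:A/G; 24:T/A; 25:T/G; 26:A/C; 27:T/A; 28:C/A; 30:C/T; 32:G/C; 33:T/A; 39:T/A; 42:C/T.
p = 14/46 = 0.304348.
d = −0.75 · ln(1 − (4/3)·0.304348) = −0.75 · ln(0.594203) = −0.75 · (-0.520534) = 0.3904.

0.3904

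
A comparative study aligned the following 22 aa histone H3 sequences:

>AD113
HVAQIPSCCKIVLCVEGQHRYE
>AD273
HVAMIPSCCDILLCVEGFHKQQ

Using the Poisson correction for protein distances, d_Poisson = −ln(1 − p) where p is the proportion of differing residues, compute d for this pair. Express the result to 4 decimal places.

0.3830

Mismatches occur at site 4 (Q/M), site 10 (K/D), site 12 (V/L), site 18 (Q/F), site 20 (R/K), site 21 (Y/Q), site 22 (E/Q).
p = 7/22 = 0.318182.
d = −ln(1 − 0.318182) = −ln(0.681818) = 0.3830.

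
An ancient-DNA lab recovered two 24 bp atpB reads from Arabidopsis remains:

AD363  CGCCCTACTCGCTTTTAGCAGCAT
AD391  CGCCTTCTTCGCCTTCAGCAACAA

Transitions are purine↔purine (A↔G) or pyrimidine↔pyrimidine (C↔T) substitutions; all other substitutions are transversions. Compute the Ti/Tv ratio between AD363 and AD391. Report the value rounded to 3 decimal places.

2.500

The sequences differ at positions 5 (C/T, transition), 7 (A/C, transversion), 8 (C/T, transition), 13 (T/C, transition), 16 (T/C, transition), 21 (G/A, transition), 24 (T/A, transversion).
Of the 7 differences, 5 transitions and 2 transversions, so Ti/Tv = 5/2 = 2.500.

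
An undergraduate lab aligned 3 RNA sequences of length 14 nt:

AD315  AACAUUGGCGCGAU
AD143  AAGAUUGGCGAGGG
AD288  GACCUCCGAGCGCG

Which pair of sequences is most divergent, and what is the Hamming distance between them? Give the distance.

Pairwise Hamming distances:
  AD315 vs AD143: 4
  AD315 vs AD288: 7
  AD143 vs AD288: 8
The largest is 8, between AD143 and AD288.

8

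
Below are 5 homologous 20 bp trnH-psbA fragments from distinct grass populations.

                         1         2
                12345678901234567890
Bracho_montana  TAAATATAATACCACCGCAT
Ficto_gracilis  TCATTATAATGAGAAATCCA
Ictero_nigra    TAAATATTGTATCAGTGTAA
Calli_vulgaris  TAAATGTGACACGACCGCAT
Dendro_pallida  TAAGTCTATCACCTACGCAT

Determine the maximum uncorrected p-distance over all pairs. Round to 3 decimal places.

Pairwise Hamming distances:
  Bracho_montana vs Ficto_gracilis: 10
  Bracho_montana vs Ictero_nigra: 7
  Bracho_montana vs Calli_vulgaris: 4
  Bracho_montana vs Dendro_pallida: 6
  Ficto_gracilis vs Ictero_nigra: 12
  Ficto_gracilis vs Calli_vulgaris: 12
  Ficto_gracilis vs Dendro_pallida: 13
  Ictero_nigra vs Calli_vulgaris: 10
  Ictero_nigra vs Dendro_pallida: 11
  Calli_vulgaris vs Dendro_pallida: 7
The largest is 13 mismatches, between Ficto_gracilis and Dendro_pallida; p = 13/20 = 0.650.

0.650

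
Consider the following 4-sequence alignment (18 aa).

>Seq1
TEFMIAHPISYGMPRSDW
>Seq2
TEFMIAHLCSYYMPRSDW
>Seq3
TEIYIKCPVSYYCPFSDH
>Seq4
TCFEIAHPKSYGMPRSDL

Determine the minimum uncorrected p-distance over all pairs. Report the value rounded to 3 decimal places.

0.167

Pairwise Hamming distances:
  Seq1 vs Seq2: 3
  Seq1 vs Seq3: 9
  Seq1 vs Seq4: 4
  Seq2 vs Seq3: 9
  Seq2 vs Seq4: 6
  Seq3 vs Seq4: 10
The smallest is 3 mismatches, between Seq1 and Seq2; p = 3/18 = 0.167.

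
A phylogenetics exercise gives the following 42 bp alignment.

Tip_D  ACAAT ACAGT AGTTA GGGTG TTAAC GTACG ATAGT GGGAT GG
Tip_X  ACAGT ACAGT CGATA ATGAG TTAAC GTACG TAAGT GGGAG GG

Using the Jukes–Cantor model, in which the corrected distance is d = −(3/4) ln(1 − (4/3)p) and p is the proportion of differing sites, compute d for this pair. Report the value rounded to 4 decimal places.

Mismatches occur at site 4 (A/G), site 11 (A/C), site 13 (T/A), site 16 (G/A), site 17 (G/T), site 19 (T/A), site 31 (A/T), site 32 (T/A), site 40 (T/G).
p = 9/42 = 0.214286.
d = −0.75 · ln(1 − (4/3)·0.214286) = −0.75 · ln(0.714285) = −0.75 · (-0.336473) = 0.2524.

0.2524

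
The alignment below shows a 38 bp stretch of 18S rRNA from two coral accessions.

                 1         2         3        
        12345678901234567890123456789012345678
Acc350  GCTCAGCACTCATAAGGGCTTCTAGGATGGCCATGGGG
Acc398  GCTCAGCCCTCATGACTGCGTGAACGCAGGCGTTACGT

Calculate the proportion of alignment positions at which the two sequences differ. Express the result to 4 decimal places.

0.3947

Differing sites — 8:A/C; 14:A/G; 16:G/C; 17:G/T; 20:T/G; 22:C/G; 23:T/A; 25:G/C; 27:A/C; 28:T/A; 32:C/G; 33:A/T; 35:G/A; 36:G/C; 38:G/T.
There are 15 differences over 38 sites, so p = 15/38 = 0.3947.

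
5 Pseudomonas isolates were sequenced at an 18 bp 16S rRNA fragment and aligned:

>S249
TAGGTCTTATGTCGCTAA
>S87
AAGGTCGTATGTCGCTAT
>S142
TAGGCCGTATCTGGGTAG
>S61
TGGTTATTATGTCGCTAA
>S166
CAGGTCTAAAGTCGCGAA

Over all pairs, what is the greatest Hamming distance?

10

Pairwise Hamming distances:
  S249 vs S87: 3
  S249 vs S142: 6
  S249 vs S61: 3
  S249 vs S166: 4
  S87 vs S142: 6
  S87 vs S61: 6
  S87 vs S166: 6
  S142 vs S61: 9
  S142 vs S166: 10
  S61 vs S166: 7
The largest is 10, between S142 and S166.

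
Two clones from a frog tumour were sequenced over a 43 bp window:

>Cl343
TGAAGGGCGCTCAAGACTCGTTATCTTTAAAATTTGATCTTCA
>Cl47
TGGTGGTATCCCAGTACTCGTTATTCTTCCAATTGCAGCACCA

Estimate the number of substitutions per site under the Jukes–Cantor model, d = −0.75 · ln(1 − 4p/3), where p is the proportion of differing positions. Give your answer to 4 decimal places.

Differing sites — 3:A/G; 4:A/T; 7:G/T; 8:C/A; 9:G/T; 11:T/C; 14:A/G; 15:G/T; 25:C/T; 26:T/C; 29:A/C; 30:A/C; 35:T/G; 36:G/C; 38:T/G; 40:T/A; 41:T/C.
p = 17/43 = 0.395349.
d = −0.75 · ln(1 − (4/3)·0.395349) = −0.75 · ln(0.472868) = −0.75 · (-0.748939) = 0.5617.

0.5617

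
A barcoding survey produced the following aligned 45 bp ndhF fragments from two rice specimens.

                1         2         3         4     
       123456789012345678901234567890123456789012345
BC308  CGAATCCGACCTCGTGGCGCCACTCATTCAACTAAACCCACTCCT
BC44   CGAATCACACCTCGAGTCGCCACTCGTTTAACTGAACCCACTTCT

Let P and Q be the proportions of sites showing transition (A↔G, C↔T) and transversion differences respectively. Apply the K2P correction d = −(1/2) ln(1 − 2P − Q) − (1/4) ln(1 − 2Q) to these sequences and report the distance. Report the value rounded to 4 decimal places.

0.2040

Mismatches occur at site 7 (C↔A, transversion), site 8 (G↔C, transversion), site 15 (T↔A, transversion), site 17 (G↔T, transversion), site 26 (A↔G, transition), site 29 (C↔T, transition), site 34 (A↔G, transition), site 43 (C↔T, transition).
Of the 8 differences, 4 transitions and 4 transversions over 45 sites: P = 4/45 = 0.088889, Q = 4/45 = 0.088889.
d = −0.5·ln(0.733333) − 0.25·ln(0.822222) = −0.5·(-0.310155) − 0.25·(-0.195745) = 0.2040.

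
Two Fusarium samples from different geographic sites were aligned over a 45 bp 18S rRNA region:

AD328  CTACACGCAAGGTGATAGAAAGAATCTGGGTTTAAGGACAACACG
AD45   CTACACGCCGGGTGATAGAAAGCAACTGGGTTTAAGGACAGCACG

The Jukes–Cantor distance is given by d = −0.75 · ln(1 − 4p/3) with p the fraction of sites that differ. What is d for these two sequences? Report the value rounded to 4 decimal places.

0.1203

Mismatches occur at site 9 (A↔C), site 10 (A↔G), site 23 (A↔C), site 25 (T↔A), site 41 (A↔G).
p = 5/45 = 0.111111.
d = −0.75 · ln(1 − (4/3)·0.111111) = −0.75 · ln(0.851852) = −0.75 · (-0.160342) = 0.1203.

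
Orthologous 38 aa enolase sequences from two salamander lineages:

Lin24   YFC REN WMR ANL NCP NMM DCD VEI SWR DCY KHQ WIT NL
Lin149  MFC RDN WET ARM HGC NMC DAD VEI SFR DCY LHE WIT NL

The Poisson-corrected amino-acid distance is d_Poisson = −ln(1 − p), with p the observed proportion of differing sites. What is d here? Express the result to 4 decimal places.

Differing sites — 1:Y/M; 5:E/D; 8:M/E; 9:R/T; 11:N/R; 12:L/M; 13:N/H; 14:C/G; 15:P/C; 18:M/C; 20:C/A; 26:W/F; 31:K/L; 33:Q/E.
p = 14/38 = 0.368421.
d = −ln(1 − 0.368421) = −ln(0.631579) = 0.4595.

0.4595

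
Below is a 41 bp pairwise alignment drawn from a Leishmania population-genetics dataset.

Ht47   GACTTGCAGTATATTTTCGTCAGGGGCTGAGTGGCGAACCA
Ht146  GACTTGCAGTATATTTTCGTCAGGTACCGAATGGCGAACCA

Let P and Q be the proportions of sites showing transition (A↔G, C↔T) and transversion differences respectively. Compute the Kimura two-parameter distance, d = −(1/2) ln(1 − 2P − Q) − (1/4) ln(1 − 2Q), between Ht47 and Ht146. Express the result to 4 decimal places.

0.1061

Differing sites — 25:G/T (Tv); 26:G/A (Ti); 28:T/C (Ti); 31:G/A (Ti).
Of the 4 differences, 3 transitions and 1 transversion over 41 sites: P = 3/41 = 0.073171, Q = 1/41 = 0.024390.
d = −0.5·ln(0.829268) − 0.25·ln(0.951220) = −0.5·(-0.187212) − 0.25·(-0.050010) = 0.1061.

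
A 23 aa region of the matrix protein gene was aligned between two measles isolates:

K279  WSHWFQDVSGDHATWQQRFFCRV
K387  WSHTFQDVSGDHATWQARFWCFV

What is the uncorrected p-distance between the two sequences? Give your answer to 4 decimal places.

0.1739

Differing sites — 4:W/T; 17:Q/A; 20:F/W; 22:R/F.
There are 4 differences over 23 sites, so p = 4/23 = 0.1739.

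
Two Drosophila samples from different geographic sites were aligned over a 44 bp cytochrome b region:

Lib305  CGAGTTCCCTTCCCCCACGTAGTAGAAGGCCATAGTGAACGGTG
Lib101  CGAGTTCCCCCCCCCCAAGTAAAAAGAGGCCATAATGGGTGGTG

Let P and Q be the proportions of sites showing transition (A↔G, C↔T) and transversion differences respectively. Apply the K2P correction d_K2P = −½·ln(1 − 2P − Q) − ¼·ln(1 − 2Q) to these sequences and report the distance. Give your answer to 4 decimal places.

Mismatches occur at site 10 (T↔C, transition), site 11 (T↔C, transition), site 18 (C↔A, transversion), site 22 (G↔A, transition), site 23 (T↔A, transversion), site 25 (G↔A, transition), site 26 (A↔G, transition), site 35 (G↔A, transition), site 38 (A↔G, transition), site 39 (A↔G, transition), site 40 (C↔T, transition).
Of the 11 differences, 9 transitions and 2 transversions over 44 sites: P = 9/44 = 0.204545, Q = 2/44 = 0.045455.
d = −0.5·ln(0.545455) − 0.25·ln(0.909090) = −0.5·(-0.606135) − 0.25·(-0.095311) = 0.3269.

0.3269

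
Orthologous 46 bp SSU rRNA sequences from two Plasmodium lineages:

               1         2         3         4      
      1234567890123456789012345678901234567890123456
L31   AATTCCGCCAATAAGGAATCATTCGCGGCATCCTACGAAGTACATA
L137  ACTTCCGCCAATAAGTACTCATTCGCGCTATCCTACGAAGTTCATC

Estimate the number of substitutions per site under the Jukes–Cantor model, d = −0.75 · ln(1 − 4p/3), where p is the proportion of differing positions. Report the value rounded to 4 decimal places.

Differing sites — 2:A/C; 16:G/T; 18:A/C; 28:G/C; 29:C/T; 42:A/T; 46:A/C.
p = 7/46 = 0.152174.
d = −0.75 · ln(1 − (4/3)·0.152174) = −0.75 · ln(0.797101) = −0.75 · (-0.226774) = 0.1701.

0.1701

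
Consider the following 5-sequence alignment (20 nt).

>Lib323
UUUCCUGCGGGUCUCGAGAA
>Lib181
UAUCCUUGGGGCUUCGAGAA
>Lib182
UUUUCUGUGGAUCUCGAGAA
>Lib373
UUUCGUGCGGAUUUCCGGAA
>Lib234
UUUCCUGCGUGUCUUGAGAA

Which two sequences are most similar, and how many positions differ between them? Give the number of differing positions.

2

Pairwise Hamming distances:
  Lib323 vs Lib181: 5
  Lib323 vs Lib182: 3
  Lib323 vs Lib373: 5
  Lib323 vs Lib234: 2
  Lib181 vs Lib182: 7
  Lib181 vs Lib373: 8
  Lib181 vs Lib234: 7
  Lib182 vs Lib373: 6
  Lib182 vs Lib234: 5
  Lib373 vs Lib234: 7
The smallest is 2, between Lib323 and Lib234.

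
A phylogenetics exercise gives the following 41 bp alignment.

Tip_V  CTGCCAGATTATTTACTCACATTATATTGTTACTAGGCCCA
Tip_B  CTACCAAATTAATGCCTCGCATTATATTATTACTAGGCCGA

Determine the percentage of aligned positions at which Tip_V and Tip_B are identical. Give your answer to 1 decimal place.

80.5%

Differing sites — 3:G/A; 7:G/A; 12:T/A; 14:T/G; 15:A/C; 19:A/G; 29:G/A; 40:C/G.
33 of the 41 sites match, so the percent identity is 33/41 × 100 = 80.5%.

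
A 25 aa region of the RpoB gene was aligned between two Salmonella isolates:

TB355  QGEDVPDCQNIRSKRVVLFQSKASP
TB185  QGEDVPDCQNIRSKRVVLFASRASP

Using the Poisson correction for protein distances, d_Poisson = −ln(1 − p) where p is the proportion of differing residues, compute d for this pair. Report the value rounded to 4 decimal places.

0.0834

Mismatches occur at site 20 (Q/A), site 22 (K/R).
p = 2/25 = 0.080000.
d = −ln(1 − 0.080000) = −ln(0.920000) = 0.0834.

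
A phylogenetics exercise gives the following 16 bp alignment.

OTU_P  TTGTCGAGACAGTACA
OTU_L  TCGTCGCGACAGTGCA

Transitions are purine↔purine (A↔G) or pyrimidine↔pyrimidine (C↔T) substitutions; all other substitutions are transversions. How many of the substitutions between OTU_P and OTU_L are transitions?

2

Mismatches occur at site 2 (T→C, transition), site 7 (A→C, transversion), site 14 (A→G, transition).
Of the 3 differences, 2 transitions and 1 transversion, so the answer is 2.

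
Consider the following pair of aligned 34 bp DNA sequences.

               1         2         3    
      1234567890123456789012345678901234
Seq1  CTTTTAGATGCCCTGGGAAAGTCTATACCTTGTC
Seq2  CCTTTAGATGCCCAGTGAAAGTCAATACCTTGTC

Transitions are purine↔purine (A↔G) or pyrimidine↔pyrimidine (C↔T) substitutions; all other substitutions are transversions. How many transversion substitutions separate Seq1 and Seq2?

3

Mismatches occur at site 2 (T/C, transition), site 14 (T/A, transversion), site 16 (G/T, transversion), site 24 (T/A, transversion).
Of the 4 differences, 1 transition and 3 transversions, so the answer is 3.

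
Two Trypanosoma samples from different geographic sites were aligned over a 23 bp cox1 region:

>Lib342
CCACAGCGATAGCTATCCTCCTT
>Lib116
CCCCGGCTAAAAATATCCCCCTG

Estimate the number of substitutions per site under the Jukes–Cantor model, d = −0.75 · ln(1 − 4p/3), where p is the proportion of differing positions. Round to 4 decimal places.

The sequences differ at positions 3 (A/C), 5 (A/G), 8 (G/T), 10 (T/A), 12 (G/A), 13 (C/A), 19 (T/C), 23 (T/G).
p = 8/23 = 0.347826.
d = −0.75 · ln(1 − (4/3)·0.347826) = −0.75 · ln(0.536232) = −0.75 · (-0.623188) = 0.4674.

0.4674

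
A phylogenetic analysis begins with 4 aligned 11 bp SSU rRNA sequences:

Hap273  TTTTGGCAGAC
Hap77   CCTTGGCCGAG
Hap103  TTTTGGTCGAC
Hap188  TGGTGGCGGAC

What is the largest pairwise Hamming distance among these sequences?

5

Pairwise Hamming distances:
  Hap273 vs Hap77: 4
  Hap273 vs Hap103: 2
  Hap273 vs Hap188: 3
  Hap77 vs Hap103: 4
  Hap77 vs Hap188: 5
  Hap103 vs Hap188: 4
The largest is 5, between Hap77 and Hap188.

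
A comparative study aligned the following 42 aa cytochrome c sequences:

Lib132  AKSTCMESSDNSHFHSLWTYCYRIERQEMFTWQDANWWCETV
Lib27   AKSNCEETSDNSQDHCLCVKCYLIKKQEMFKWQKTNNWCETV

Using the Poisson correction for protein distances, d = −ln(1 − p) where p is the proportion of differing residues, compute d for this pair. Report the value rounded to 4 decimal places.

The sequences differ at positions 4 (T/N), 6 (M/E), 8 (S/T), 13 (H/Q), 14 (F/D), 16 (S/C), 18 (W/C), 19 (T/V), 20 (Y/K), 23 (R/L), 25 (E/K), 26 (R/K), 31 (T/K), 34 (D/K), 35 (A/T), 37 (W/N).
p = 16/42 = 0.380952.
d = −ln(1 − 0.380952) = −ln(0.619048) = 0.4796.

0.4796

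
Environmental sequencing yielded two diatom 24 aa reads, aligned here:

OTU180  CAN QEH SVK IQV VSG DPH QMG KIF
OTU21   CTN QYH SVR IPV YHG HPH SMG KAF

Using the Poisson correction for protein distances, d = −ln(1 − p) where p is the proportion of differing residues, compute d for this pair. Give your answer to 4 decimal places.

The sequences differ at positions 2 (A/T), 5 (E/Y), 9 (K/R), 11 (Q/P), 13 (V/Y), 14 (S/H), 16 (D/H), 19 (Q/S), 23 (I/A).
p = 9/24 = 0.375000.
d = −ln(1 − 0.375000) = −ln(0.625000) = 0.4700.

0.4700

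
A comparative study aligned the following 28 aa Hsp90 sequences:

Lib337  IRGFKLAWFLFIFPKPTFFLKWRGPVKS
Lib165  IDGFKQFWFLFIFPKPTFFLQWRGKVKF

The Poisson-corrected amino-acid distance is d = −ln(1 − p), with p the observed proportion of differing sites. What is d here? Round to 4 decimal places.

The sequences differ at positions 2 (R/D), 6 (L/Q), 7 (A/F), 21 (K/Q), 25 (P/K), 28 (S/F).
p = 6/28 = 0.214286.
d = −ln(1 − 0.214286) = −ln(0.785714) = 0.2412.

0.2412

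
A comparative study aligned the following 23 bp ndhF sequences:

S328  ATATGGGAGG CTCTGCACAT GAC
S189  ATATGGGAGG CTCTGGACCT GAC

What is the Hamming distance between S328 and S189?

2

The sequences differ at positions 16 (C/G), 19 (A/C).
That gives 2 mismatches out of 23 aligned sites, so the Hamming distance is 2.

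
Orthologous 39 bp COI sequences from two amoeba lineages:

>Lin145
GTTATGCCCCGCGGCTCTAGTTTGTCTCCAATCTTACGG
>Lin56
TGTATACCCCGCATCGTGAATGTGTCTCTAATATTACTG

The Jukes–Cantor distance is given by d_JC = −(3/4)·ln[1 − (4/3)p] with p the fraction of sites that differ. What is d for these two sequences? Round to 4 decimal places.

0.4408

Mismatches occur at site 1 (G/T), site 2 (T/G), site 6 (G/A), site 13 (G/A), site 14 (G/T), site 16 (T/G), site 17 (C/T), site 18 (T/G), site 20 (G/A), site 22 (T/G), site 29 (C/T), site 33 (C/A), site 38 (G/T).
p = 13/39 = 0.333333.
d = −0.75 · ln(1 − (4/3)·0.333333) = −0.75 · ln(0.555556) = −0.75 · (-0.587786) = 0.4408.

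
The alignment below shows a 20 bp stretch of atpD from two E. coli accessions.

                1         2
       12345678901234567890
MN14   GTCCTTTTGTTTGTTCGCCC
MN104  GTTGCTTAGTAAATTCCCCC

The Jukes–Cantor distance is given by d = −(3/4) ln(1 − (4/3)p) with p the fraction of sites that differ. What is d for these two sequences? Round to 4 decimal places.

The sequences differ at positions 3 (C/T), 4 (C/G), 5 (T/C), 8 (T/A), 11 (T/A), 12 (T/A), 13 (G/A), 17 (G/C).
p = 8/20 = 0.400000.
d = −0.75 · ln(1 − (4/3)·0.400000) = −0.75 · ln(0.466667) = −0.75 · (-0.762139) = 0.5716.

0.5716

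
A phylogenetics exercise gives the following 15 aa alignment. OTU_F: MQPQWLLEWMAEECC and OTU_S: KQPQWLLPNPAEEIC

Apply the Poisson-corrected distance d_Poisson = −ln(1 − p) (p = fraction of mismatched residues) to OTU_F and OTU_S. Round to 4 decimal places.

0.4055

Differing sites — 1:M/K; 8:E/P; 9:W/N; 10:M/P; 14:C/I.
p = 5/15 = 0.333333.
d = −ln(1 − 0.333333) = −ln(0.666667) = 0.4055.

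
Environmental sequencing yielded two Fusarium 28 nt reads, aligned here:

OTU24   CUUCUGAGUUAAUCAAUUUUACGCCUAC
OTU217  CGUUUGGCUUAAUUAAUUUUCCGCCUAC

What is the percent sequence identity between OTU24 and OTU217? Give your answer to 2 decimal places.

The sequences differ at positions 2 (U/G), 4 (C/U), 7 (A/G), 8 (G/C), 14 (C/U), 21 (A/C).
22 of the 28 sites match, so the percent identity is 22/28 × 100 = 78.57%.

78.57%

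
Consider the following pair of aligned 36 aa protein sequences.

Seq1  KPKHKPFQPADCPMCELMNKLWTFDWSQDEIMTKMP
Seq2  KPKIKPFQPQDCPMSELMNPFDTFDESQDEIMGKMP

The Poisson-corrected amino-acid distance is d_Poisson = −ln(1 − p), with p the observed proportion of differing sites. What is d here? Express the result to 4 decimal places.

Differing sites — 4:H/I; 10:A/Q; 15:C/S; 20:K/P; 21:L/F; 22:W/D; 26:W/E; 33:T/G.
p = 8/36 = 0.222222.
d = −ln(1 − 0.222222) = −ln(0.777778) = 0.2513.

0.2513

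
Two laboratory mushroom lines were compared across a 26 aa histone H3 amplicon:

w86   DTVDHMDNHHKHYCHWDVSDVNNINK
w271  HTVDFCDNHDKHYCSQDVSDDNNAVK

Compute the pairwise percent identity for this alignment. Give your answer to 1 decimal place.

65.4%

The sequences differ at positions 1 (D/H), 5 (H/F), 6 (M/C), 10 (H/D), 15 (H/S), 16 (W/Q), 21 (V/D), 24 (I/A), 25 (N/V).
17 of the 26 sites match, so the percent identity is 17/26 × 100 = 65.4%.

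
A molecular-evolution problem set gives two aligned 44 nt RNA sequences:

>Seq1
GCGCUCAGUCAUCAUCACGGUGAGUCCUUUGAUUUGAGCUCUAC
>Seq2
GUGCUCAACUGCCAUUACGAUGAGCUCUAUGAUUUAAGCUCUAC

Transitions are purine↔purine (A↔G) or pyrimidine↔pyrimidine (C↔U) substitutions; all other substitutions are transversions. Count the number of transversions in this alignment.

Differing sites — 2:C/U (Ti); 8:G/A (Ti); 9:U/C (Ti); 10:C/U (Ti); 11:A/G (Ti); 12:U/C (Ti); 16:C/U (Ti); 20:G/A (Ti); 25:U/C (Ti); 26:C/U (Ti); 29:U/A (Tv); 36:G/A (Ti).
Of the 12 differences, 11 transitions and 1 transversion, so the answer is 1.

1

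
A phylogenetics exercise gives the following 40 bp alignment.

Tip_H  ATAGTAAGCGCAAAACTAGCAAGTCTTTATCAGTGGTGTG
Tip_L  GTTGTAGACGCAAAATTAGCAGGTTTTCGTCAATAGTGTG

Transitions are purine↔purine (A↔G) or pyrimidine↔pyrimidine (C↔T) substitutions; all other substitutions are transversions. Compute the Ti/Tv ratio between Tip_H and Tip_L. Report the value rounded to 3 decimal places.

10.000

Mismatches occur at site 1 (A→G, transition), site 3 (A→T, transversion), site 7 (A→G, transition), site 8 (G→A, transition), site 16 (C→T, transition), site 22 (A→G, transition), site 25 (C→T, transition), site 28 (T→C, transition), site 29 (A→G, transition), site 33 (G→A, transition), site 35 (G→A, transition).
Of the 11 differences, 10 transitions and 1 transversion, so Ti/Tv = 10/1 = 10.000.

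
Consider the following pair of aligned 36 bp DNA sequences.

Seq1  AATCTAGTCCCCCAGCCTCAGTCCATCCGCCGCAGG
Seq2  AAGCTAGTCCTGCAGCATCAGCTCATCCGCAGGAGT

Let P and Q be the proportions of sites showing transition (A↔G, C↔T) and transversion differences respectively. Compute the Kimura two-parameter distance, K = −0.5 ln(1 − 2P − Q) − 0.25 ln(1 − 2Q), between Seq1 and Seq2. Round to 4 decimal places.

0.3041

Differing sites — 3:T/G (Tv); 11:C/T (Ti); 12:C/G (Tv); 17:C/A (Tv); 22:T/C (Ti); 23:C/T (Ti); 31:C/A (Tv); 33:C/G (Tv); 36:G/T (Tv).
Of the 9 differences, 3 transitions and 6 transversions over 36 sites: P = 3/36 = 0.083333, Q = 6/36 = 0.166667.
d = −0.5·ln(0.666667) − 0.25·ln(0.666666) = −0.5·(-0.405465) − 0.25·(-0.405466) = 0.3041.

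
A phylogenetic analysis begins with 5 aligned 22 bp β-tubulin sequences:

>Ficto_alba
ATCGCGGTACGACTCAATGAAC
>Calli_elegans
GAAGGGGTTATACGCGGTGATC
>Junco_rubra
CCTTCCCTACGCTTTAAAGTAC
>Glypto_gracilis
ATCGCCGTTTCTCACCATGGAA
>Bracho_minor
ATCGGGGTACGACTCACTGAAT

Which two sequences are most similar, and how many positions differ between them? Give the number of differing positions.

Pairwise Hamming distances:
  Ficto_alba vs Calli_elegans: 11
  Ficto_alba vs Junco_rubra: 11
  Ficto_alba vs Glypto_gracilis: 9
  Ficto_alba vs Bracho_minor: 3
  Calli_elegans vs Junco_rubra: 19
  Calli_elegans vs Glypto_gracilis: 14
  Calli_elegans vs Bracho_minor: 11
  Junco_rubra vs Glypto_gracilis: 16
  Junco_rubra vs Bracho_minor: 14
  Glypto_gracilis vs Bracho_minor: 11
The smallest is 3, between Ficto_alba and Bracho_minor.

3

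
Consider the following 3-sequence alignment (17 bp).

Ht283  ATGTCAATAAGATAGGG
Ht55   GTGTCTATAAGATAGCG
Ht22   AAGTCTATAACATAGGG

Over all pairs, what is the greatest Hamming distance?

4

Pairwise Hamming distances:
  Ht283 vs Ht55: 3
  Ht283 vs Ht22: 3
  Ht55 vs Ht22: 4
The largest is 4, between Ht55 and Ht22.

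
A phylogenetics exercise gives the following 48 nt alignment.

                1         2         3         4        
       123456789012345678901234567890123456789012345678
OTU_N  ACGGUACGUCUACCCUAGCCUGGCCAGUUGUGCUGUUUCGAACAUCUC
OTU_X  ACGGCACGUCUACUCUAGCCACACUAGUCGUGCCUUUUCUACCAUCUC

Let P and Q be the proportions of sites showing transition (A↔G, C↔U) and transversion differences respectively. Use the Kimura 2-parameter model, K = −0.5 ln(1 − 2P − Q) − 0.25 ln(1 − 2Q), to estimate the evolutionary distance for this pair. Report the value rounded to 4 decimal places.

0.2770

Mismatches occur at site 5 (U→C, transition), site 14 (C→U, transition), site 21 (U→A, transversion), site 22 (G→C, transversion), site 23 (G→A, transition), site 25 (C→U, transition), site 29 (U→C, transition), site 34 (U→C, transition), site 35 (G→U, transversion), site 40 (G→U, transversion), site 42 (A→C, transversion).
Of the 11 differences, 6 transitions and 5 transversions over 48 sites: P = 6/48 = 0.125000, Q = 5/48 = 0.104167.
d = −0.5·ln(0.645833) − 0.25·ln(0.791666) = −0.5·(-0.437214) − 0.25·(-0.233616) = 0.2770.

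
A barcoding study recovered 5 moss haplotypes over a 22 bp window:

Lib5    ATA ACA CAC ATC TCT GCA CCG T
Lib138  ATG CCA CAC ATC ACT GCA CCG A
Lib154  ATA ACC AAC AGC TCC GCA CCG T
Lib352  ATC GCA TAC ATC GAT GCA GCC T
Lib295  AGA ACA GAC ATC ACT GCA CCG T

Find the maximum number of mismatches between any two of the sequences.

10

Pairwise Hamming distances:
  Lib5 vs Lib138: 4
  Lib5 vs Lib154: 4
  Lib5 vs Lib352: 7
  Lib5 vs Lib295: 3
  Lib138 vs Lib154: 8
  Lib138 vs Lib352: 8
  Lib138 vs Lib295: 5
  Lib154 vs Lib352: 10
  Lib154 vs Lib295: 6
  Lib352 vs Lib295: 8
The largest is 10, between Lib154 and Lib352.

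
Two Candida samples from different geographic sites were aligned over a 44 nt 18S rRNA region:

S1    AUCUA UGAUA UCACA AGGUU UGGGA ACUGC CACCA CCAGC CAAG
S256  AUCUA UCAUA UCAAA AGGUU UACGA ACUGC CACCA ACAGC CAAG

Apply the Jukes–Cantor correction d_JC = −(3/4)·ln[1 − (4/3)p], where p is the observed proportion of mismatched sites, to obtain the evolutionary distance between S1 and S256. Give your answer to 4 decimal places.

Differing sites — 7:G/C; 14:C/A; 22:G/A; 23:G/C; 36:C/A.
p = 5/44 = 0.113636.
d = −0.75 · ln(1 − (4/3)·0.113636) = −0.75 · ln(0.848485) = −0.75 · (-0.164303) = 0.1232.

0.1232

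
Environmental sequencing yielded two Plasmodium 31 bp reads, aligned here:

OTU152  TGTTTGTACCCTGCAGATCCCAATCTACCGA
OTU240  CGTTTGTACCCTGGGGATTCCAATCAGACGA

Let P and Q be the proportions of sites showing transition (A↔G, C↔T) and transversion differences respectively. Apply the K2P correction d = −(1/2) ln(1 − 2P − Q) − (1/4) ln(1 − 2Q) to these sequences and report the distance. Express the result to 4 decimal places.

Differing sites — 1:T/C (Ti); 14:C/G (Tv); 15:A/G (Ti); 19:C/T (Ti); 26:T/A (Tv); 27:A/G (Ti); 28:C/A (Tv).
Of the 7 differences, 4 transitions and 3 transversions over 31 sites: P = 4/31 = 0.129032, Q = 3/31 = 0.096774.
d = −0.5·ln(0.645162) − 0.25·ln(0.806452) = −0.5·(-0.438254) − 0.25·(-0.215111) = 0.2729.

0.2729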